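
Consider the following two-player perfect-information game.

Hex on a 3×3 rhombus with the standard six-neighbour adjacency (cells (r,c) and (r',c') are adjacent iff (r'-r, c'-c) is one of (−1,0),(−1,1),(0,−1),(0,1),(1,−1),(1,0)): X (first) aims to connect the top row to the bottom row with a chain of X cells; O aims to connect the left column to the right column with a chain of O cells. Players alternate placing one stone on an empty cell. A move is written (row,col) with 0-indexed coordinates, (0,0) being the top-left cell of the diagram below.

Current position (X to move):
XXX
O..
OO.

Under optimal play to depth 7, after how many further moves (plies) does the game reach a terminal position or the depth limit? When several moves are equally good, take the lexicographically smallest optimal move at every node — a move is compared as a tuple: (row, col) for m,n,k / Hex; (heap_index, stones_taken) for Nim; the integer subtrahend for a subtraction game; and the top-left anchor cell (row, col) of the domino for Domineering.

PV length from [XXX/O../OO.]: 2 plies

ply 1, X at XXX/O../OO. | (1,1)=-1→XXX/OX./OO.*; (1,2)=-1→XXX/O.X/OO.; (2,2)=-1→XXX/O../OOX
ply 2, O at XXX/OX./OO. | (1,2)=+1→XXX/OXO/OO.*; (2,2)=+1→XXX/OX./OOO
ply 3: XXX/OXO/OO. is terminal -1 (X); from XXX/O../OO. depth 7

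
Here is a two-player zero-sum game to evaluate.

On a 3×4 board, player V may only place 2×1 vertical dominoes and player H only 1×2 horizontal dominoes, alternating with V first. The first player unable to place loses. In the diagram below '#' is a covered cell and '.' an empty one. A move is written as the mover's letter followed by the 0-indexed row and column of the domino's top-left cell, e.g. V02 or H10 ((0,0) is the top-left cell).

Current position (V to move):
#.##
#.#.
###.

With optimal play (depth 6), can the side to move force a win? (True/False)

V winning at [#.##/#.#./###.]: True

[#.##/#.#./###.] V move#1: V01:+1/####/###./###.*, V13:+1/#.##/#.##/####
[####/###./###.] end (terminal -1, H#2); searched #.##/#.#./###. to 6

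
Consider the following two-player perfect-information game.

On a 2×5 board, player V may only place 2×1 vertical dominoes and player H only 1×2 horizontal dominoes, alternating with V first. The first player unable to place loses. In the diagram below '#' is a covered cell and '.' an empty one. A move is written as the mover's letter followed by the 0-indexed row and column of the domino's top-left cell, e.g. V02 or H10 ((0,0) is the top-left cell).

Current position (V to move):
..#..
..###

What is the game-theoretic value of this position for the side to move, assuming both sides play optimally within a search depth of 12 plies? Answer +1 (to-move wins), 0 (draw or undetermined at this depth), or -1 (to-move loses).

p1 V@[..#../..###]: V00[#.#../#.###]+1* V01[.##../.####]+1
p2 H@[#.#../#.###]: H03[#.###/#.###]-1*
p3 V@[#.###/#.###]: V01[#####/#####]+1*
p4 H@[#####/#####] terminal -1; root [..#../..###] d12

value(..#../..###, V) = +1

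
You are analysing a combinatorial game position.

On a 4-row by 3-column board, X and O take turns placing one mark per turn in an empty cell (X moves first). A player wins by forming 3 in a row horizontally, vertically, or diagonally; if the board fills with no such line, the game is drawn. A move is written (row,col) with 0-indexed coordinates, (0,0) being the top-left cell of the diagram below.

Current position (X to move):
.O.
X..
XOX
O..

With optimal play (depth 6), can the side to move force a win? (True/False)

X winning at [.O./X../XOX/O..]: True

[.O./X../XOX/O..] X move#1: (0,0):+1/XO./X../XOX/O..*, (0,2):-1/.OX/X../XOX/O.., (1,1):-1/.O./XX./XOX/O.., (1,2):-1/.O./X.X/XOX/O.., (3,1):-1/.O./X../XOX/OX., (3,2):-1/.O./X../XOX/O.X
[XO./X../XOX/O..] end (terminal -1, O#2); searched .O./X../XOX/O.. to 6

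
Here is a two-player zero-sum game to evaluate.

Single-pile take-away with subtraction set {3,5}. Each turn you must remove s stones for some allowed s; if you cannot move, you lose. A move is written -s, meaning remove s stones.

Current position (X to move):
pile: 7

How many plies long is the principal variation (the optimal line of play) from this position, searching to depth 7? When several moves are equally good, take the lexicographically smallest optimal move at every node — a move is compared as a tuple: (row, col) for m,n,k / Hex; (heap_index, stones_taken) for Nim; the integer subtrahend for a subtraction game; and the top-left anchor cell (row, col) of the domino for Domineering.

ply 1, X at 7 | -3=-1→4; -5=+1→2*
ply 2: 2 is terminal -1 (O); from 7 depth 7

PV length from [7]: 1 ply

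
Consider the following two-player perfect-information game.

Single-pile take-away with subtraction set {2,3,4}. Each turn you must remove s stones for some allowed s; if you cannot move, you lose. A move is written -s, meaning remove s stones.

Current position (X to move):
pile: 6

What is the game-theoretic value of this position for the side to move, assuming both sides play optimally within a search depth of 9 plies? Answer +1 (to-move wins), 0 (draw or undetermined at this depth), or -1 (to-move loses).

value(6, X) = -1

[6] X move#1: -2:-1/4*, -3:-1/3, -4:-1/2
[4] O move#2: -2:-1/2, -3:+1/1*, -4:+1/0
[1] end (terminal -1, X#3); searched 6 to 9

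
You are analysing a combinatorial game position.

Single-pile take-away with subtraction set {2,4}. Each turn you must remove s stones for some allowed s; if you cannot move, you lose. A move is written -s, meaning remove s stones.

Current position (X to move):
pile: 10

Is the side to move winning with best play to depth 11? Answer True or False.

ply 1, X at 10 | -2=-1→8; -4=+1→6*
ply 2, O at 6 | -2=-1→4*; -4=-1→2
ply 3, X at 4 | -2=-1→2; -4=+1→0*
ply 4: 0 is terminal -1 (O); from 10 depth 11

X winning at [10]: True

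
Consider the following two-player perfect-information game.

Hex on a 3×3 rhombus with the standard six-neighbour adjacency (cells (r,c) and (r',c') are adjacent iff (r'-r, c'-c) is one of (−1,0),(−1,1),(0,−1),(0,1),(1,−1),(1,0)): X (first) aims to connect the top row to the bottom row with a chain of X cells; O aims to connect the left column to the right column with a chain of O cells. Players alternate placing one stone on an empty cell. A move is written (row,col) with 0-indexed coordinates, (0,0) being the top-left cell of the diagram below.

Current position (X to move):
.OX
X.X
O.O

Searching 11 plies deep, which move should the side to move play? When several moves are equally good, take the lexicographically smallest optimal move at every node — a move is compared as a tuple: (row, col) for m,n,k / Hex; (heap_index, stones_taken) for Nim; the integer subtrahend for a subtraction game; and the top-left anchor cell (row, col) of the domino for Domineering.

p1 X@[.OX/X.X/O.O]: (0,0)[XOX/X.X/O.O]-1 (1,1)[.OX/XXX/O.O]-1 (2,1)[.OX/X.X/OXO]+1*
p2 O@[.OX/X.X/OXO] terminal -1; root [.OX/X.X/O.O] d11

X's best at [.OX/X.X/O.O]: (2,1)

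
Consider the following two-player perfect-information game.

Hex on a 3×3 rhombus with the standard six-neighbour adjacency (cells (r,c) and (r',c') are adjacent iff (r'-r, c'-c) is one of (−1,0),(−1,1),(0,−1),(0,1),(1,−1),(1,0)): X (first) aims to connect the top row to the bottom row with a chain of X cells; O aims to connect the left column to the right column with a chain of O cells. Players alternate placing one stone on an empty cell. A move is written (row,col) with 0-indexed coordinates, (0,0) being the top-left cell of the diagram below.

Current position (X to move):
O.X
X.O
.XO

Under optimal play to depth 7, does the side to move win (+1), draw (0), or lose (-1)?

ply 1, X at O.X/X.O/.XO | (0,1)=+1→OXX/X.O/.XO*; (1,1)=+1→O.X/XXO/.XO; (2,0)=+1→O.X/X.O/XXO
ply 2, O at OXX/X.O/.XO | (1,1)=-1→OXX/XOO/.XO*; (2,0)=-1→OXX/X.O/OXO
ply 3, X at OXX/XOO/.XO | (2,0)=+1→OXX/XOO/XXO*
ply 4: OXX/XOO/XXO is terminal -1 (O); from O.X/X.O/.XO depth 7

value(O.X/X.O/.XO, X) = +1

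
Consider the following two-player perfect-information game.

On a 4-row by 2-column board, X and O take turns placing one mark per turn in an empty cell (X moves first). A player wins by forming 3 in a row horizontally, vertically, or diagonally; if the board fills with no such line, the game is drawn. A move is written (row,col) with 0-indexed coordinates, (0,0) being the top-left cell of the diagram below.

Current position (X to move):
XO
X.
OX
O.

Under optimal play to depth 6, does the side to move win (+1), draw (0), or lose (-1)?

ply 1, X at XO/X./OX/O. | (1,1)=+0→XO/XX/OX/O.*; (3,1)=+0→XO/X./OX/OX
ply 2, O at XO/XX/OX/O. | (3,1)=+0→XO/XX/OX/OO*
ply 3: XO/XX/OX/OO is terminal +0 (X); from XO/X./OX/O. depth 6

value(XO/X./OX/O., X) = 0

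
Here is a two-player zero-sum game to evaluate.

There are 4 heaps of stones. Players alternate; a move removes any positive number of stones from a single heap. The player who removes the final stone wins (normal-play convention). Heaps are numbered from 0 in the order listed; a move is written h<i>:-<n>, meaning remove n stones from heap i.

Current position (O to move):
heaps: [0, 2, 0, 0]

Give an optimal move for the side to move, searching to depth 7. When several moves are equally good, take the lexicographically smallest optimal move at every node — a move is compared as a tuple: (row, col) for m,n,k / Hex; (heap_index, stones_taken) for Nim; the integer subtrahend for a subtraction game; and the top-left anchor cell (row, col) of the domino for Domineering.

O's best at [(0,2,0,0)]: h1:-2

ply 1, O at (0,2,0,0) | h1:-1=-1→(0,1,0,0); h1:-2=+1→(0,0,0,0)*
ply 2: (0,0,0,0) is terminal -1 (X); from (0,2,0,0) depth 7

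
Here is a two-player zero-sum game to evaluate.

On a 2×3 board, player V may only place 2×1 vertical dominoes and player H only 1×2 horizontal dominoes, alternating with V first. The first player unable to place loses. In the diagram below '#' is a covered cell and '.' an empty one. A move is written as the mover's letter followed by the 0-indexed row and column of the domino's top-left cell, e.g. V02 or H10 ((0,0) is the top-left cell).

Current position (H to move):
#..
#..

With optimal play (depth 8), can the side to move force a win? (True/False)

ply 1, H at #../#.. | H01=+1→###/#..*; H11=+1→#../###
ply 2: ###/#.. is terminal -1 (V); from #../#.. depth 8

H winning at [#../#..]: True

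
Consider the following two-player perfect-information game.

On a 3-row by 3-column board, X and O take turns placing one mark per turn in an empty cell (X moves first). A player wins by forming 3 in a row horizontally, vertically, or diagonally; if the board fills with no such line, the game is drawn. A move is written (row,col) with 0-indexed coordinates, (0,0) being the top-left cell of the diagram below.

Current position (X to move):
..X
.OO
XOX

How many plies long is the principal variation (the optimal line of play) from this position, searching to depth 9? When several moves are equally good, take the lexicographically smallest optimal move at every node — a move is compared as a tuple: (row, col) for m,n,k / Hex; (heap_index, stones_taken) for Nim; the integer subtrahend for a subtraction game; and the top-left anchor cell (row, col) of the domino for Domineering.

PV length from [..X/.OO/XOX]: 2 plies

ply 1, X at ..X/.OO/XOX | (0,0)=-1→X.X/.OO/XOX*; (0,1)=-1→.XX/.OO/XOX; (1,0)=-1→..X/XOO/XOX
ply 2, O at X.X/.OO/XOX | (0,1)=+1→XOX/.OO/XOX*; (1,0)=+1→X.X/OOO/XOX
ply 3: XOX/.OO/XOX is terminal -1 (X); from ..X/.OO/XOX depth 9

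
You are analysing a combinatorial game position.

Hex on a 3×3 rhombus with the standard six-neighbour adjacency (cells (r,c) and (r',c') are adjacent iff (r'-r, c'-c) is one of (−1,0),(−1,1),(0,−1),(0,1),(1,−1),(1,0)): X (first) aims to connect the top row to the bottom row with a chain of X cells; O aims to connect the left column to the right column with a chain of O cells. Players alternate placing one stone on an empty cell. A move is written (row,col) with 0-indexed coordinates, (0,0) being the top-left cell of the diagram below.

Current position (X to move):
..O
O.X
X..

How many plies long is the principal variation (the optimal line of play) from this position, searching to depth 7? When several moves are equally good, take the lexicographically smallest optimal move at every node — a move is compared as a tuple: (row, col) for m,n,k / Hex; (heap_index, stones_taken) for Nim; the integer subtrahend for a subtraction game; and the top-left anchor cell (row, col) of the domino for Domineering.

PV length from [..O/O.X/X..]: 2 plies

[..O/O.X/X..] X move#1: (0,0):-1/X.O/O.X/X..*, (0,1):-1/.XO/O.X/X.., (1,1):-1/..O/OXX/X.., (2,1):-1/..O/O.X/XX., (2,2):-1/..O/O.X/X.X
[X.O/O.X/X..] O move#2: (0,1):+1/XOO/O.X/X..*, (1,1):+1/X.O/OOX/X.., (2,1):+1/X.O/O.X/XO., (2,2):+1/X.O/O.X/X.O
[XOO/O.X/X..] end (terminal -1, X#3); searched ..O/O.X/X.. to 7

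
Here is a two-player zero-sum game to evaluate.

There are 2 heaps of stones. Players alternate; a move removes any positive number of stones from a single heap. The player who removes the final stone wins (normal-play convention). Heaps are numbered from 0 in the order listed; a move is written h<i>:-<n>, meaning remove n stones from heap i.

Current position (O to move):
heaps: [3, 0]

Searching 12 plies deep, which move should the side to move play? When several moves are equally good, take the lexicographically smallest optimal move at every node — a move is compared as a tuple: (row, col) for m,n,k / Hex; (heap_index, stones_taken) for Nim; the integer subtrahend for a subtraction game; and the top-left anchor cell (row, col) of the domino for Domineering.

O's best at [(3,0)]: h0:-3

[(3,0)] O move#1: h0:-1:-1/(2,0), h0:-2:-1/(1,0), h0:-3:+1/(0,0)*
[(0,0)] end (terminal -1, X#2); searched (3,0) to 12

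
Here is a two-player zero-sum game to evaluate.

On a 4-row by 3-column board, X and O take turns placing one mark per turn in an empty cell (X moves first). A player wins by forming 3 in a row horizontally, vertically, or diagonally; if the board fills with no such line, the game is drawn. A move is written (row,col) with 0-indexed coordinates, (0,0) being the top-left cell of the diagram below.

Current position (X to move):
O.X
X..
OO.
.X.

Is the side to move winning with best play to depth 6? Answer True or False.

X winning at [O.X/X../OO./.X.]: False

ply 1, X at O.X/X../OO./.X. | (0,1)=-1→OXX/X../OO./.X.; (1,1)=-1→O.X/XX./OO./.X.; (1,2)=-1→O.X/X.X/OO./.X.; (2,2)=+0→O.X/X../OOX/.X.*; (3,0)=-1→O.X/X../OO./XX.; (3,2)=-1→O.X/X../OO./.XX
ply 2, O at O.X/X../OOX/.X. | (0,1)=-1→OOX/X../OOX/.X.; (1,1)=-1→O.X/XO./OOX/.X.; (1,2)=+0→O.X/X.O/OOX/.X.*; (3,0)=-1→O.X/X../OOX/OX.; (3,2)=-1→O.X/X../OOX/.XO
ply 3, X at O.X/X.O/OOX/.X. | (0,1)=-1→OXX/X.O/OOX/.X.; (1,1)=-1→O.X/XXO/OOX/.X.; (3,0)=+0→O.X/X.O/OOX/XX.*; (3,2)=-1→O.X/X.O/OOX/.XX
ply 4, O at O.X/X.O/OOX/XX. | (0,1)=-1→OOX/X.O/OOX/XX.; (1,1)=-1→O.X/XOO/OOX/XX.; (3,2)=+0→O.X/X.O/OOX/XXO*
ply 5, X at O.X/X.O/OOX/XXO | (0,1)=+0→OXX/X.O/OOX/XXO*; (1,1)=+0→O.X/XXO/OOX/XXO
ply 6, O at OXX/X.O/OOX/XXO | (1,1)=+0→OXX/XOO/OOX/XXO*
ply 7: OXX/XOO/OOX/XXO is terminal +0 (X); from O.X/X../OO./.X. depth 6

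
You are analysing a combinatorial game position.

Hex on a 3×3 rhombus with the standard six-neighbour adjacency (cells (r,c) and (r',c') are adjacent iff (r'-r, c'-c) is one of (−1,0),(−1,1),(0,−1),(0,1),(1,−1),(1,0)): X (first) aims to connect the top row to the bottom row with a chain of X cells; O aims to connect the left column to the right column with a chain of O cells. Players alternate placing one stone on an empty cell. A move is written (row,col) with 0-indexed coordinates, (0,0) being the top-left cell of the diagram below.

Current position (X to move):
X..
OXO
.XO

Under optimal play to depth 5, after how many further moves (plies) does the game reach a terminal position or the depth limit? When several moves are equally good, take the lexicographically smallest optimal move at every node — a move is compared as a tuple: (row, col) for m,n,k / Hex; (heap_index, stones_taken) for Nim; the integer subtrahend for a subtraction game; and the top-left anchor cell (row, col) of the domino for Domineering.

ply 1, X at X../OXO/.XO | (0,1)=+1→XX./OXO/.XO*; (0,2)=+1→X.X/OXO/.XO; (2,0)=+1→X../OXO/XXO
ply 2: XX./OXO/.XO is terminal -1 (O); from X../OXO/.XO depth 5

PV length from [X../OXO/.XO]: 1 ply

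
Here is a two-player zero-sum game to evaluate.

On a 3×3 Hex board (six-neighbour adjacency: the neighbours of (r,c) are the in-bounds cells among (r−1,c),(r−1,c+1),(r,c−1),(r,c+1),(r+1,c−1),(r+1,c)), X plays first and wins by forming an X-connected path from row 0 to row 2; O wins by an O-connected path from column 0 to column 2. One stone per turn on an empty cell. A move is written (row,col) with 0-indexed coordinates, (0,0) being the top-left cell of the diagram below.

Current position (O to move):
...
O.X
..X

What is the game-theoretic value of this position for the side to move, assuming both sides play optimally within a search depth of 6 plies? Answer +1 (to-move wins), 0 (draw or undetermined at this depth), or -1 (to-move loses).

value(.../O.X/..X, O) = +1

p1 O@[.../O.X/..X]: (0,0)[O../O.X/..X]-1 (0,1)[.O./O.X/..X]-1 (0,2)[..O/O.X/..X]+1* (1,1)[.../OOX/..X]-1 (2,0)[.../O.X/O.X]-1 (2,1)[.../O.X/.OX]-1
p2 X@[..O/O.X/..X]: (0,0)[X.O/O.X/..X]-1* (0,1)[.XO/O.X/..X]-1 (1,1)[..O/OXX/..X]-1 (2,0)[..O/O.X/X.X]-1 (2,1)[..O/O.X/.XX]-1
p3 O@[X.O/O.X/..X]: (0,1)[XOO/O.X/..X]+1* (1,1)[X.O/OOX/..X]+1 (2,0)[X.O/O.X/O.X]+1 (2,1)[X.O/O.X/.OX]+1
p4 X@[XOO/O.X/..X] terminal -1; root [.../O.X/..X] d6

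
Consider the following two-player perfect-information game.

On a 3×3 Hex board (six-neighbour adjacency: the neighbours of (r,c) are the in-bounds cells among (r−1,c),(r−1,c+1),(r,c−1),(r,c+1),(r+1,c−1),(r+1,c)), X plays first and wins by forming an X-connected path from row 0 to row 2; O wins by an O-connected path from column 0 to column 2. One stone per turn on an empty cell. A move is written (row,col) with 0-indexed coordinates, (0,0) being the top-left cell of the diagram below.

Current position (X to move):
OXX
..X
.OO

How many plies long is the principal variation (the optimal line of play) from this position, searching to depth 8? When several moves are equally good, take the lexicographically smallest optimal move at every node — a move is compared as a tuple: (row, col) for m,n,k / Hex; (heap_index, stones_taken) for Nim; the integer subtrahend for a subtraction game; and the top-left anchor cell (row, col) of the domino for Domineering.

PV length from [OXX/..X/.OO]: 3 plies

ply 1, X at OXX/..X/.OO | (1,0)=-1→OXX/X.X/.OO; (1,1)=-1→OXX/.XX/.OO; (2,0)=+1→OXX/..X/XOO*
ply 2, O at OXX/..X/XOO | (1,0)=-1→OXX/O.X/XOO*; (1,1)=-1→OXX/.OX/XOO
ply 3, X at OXX/O.X/XOO | (1,1)=+1→OXX/OXX/XOO*
ply 4: OXX/OXX/XOO is terminal -1 (O); from OXX/..X/.OO depth 8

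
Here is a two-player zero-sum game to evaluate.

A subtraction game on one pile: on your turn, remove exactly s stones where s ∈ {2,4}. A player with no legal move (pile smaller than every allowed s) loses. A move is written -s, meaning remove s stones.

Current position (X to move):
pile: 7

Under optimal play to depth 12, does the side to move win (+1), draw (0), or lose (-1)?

value(7, X) = -1

p1 X@[7]: -2[5]-1* -4[3]-1
p2 O@[5]: -2[3]-1 -4[1]+1*
p3 X@[1] terminal -1; root [7] d12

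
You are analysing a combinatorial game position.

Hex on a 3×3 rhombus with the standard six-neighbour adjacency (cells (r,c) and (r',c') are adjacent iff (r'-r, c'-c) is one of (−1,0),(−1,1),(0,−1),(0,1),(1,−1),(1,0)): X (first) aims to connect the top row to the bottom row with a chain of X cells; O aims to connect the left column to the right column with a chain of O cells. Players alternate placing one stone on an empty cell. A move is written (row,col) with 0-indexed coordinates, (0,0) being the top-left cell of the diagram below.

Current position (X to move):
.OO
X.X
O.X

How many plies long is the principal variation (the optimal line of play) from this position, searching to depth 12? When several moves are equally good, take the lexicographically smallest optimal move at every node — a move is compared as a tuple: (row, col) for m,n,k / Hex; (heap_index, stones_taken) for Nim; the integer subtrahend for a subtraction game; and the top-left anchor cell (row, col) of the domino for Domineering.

ply 1, X at .OO/X.X/O.X | (0,0)=-1→XOO/X.X/O.X*; (1,1)=-1→.OO/XXX/O.X; (2,1)=-1→.OO/X.X/OXX
ply 2, O at XOO/X.X/O.X | (1,1)=+1→XOO/XOX/O.X*; (2,1)=-1→XOO/X.X/OOX
ply 3: XOO/XOX/O.X is terminal -1 (X); from .OO/X.X/O.X depth 12

PV length from [.OO/X.X/O.X]: 2 plies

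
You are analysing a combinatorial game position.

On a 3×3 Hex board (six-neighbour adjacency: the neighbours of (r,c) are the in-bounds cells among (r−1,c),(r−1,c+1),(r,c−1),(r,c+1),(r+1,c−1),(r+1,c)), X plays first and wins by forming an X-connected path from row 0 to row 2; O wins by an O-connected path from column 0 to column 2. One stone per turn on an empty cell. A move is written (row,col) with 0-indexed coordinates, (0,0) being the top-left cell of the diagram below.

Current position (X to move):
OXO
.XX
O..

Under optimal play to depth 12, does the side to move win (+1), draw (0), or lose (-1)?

value(OXO/.XX/O.., X) = +1

ply 1, X at OXO/.XX/O.. | (1,0)=+1→OXO/XXX/O..*; (2,1)=+1→OXO/.XX/OX.; (2,2)=+1→OXO/.XX/O.X
ply 2, O at OXO/XXX/O.. | (2,1)=-1→OXO/XXX/OO.*; (2,2)=-1→OXO/XXX/O.O
ply 3, X at OXO/XXX/OO. | (2,2)=+1→OXO/XXX/OOX*
ply 4: OXO/XXX/OOX is terminal -1 (O); from OXO/.XX/O.. depth 12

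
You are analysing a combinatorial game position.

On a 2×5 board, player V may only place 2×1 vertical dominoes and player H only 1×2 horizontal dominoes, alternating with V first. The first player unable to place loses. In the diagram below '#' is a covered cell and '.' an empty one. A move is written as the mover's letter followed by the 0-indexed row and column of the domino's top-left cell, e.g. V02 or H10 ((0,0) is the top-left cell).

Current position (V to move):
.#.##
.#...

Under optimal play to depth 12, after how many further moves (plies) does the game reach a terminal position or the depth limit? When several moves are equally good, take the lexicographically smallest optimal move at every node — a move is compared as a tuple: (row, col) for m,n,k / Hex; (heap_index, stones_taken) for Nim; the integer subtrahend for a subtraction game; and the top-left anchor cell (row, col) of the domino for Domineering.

[.#.##/.#...] V move#1: V00:-1/##.##/##..., V02:+1/.####/.##..*
[.####/.##..] H move#2: H13:-1/.####/.####*
[.####/.####] V move#3: V00:+1/#####/#####*
[#####/#####] end (terminal -1, H#4); searched .#.##/.#... to 12

PV length from [.#.##/.#...]: 3 plies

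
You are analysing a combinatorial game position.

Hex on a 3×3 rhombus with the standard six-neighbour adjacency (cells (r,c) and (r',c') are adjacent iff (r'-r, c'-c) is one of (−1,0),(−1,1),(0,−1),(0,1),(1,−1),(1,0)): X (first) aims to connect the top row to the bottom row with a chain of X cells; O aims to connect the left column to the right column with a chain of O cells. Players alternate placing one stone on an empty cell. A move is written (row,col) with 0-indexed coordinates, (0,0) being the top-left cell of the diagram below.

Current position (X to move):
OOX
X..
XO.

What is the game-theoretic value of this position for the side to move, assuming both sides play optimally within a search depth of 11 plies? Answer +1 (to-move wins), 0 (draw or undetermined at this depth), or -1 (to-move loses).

[OOX/X../XO.] X move#1: (1,1):+1/OOX/XX./XO.*, (1,2):+1/OOX/X.X/XO., (2,2):+1/OOX/X../XOX
[OOX/XX./XO.] end (terminal -1, O#2); searched OOX/X../XO. to 11

value(OOX/X../XO., X) = +1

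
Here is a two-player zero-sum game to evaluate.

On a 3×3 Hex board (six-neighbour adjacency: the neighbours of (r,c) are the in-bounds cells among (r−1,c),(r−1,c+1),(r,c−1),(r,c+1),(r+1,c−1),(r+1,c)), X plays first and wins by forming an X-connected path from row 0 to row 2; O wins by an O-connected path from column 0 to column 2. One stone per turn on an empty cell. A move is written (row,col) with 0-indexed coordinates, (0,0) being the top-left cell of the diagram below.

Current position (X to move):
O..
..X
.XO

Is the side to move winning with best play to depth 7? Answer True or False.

p1 X@[O../..X/.XO]: (0,1)[OX./..X/.XO]+1* (0,2)[O.X/..X/.XO]+1 (1,0)[O../X.X/.XO]+1 (1,1)[O../.XX/.XO]+1 (2,0)[O../..X/XXO]+1
p2 O@[OX./..X/.XO]: (0,2)[OXO/..X/.XO]-1* (1,0)[OX./O.X/.XO]-1 (1,1)[OX./.OX/.XO]-1 (2,0)[OX./..X/OXO]-1
p3 X@[OXO/..X/.XO]: (1,0)[OXO/X.X/.XO]+1* (1,1)[OXO/.XX/.XO]+1 (2,0)[OXO/..X/XXO]+1
p4 O@[OXO/X.X/.XO]: (1,1)[OXO/XOX/.XO]-1* (2,0)[OXO/X.X/OXO]-1
p5 X@[OXO/XOX/.XO]: (2,0)[OXO/XOX/XXO]+1*
p6 O@[OXO/XOX/XXO] terminal -1; root [O../..X/.XO] d7

X winning at [O../..X/.XO]: True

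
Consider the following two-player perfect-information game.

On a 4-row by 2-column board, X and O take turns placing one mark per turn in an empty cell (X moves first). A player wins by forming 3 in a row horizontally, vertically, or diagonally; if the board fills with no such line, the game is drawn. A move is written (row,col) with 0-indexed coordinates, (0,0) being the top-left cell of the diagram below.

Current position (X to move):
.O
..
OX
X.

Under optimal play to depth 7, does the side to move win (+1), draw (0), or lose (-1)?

value(.O/../OX/X., X) = 0

ply 1, X at .O/../OX/X. | (0,0)=+0→XO/../OX/X.*; (1,0)=+0→.O/X./OX/X.; (1,1)=+0→.O/.X/OX/X.; (3,1)=+0→.O/../OX/XX
ply 2, O at XO/../OX/X. | (1,0)=+0→XO/O./OX/X.*; (1,1)=+0→XO/.O/OX/X.; (3,1)=+0→XO/../OX/XO
ply 3, X at XO/O./OX/X. | (1,1)=+0→XO/OX/OX/X.*; (3,1)=+0→XO/O./OX/XX
ply 4, O at XO/OX/OX/X. | (3,1)=+0→XO/OX/OX/XO*
ply 5: XO/OX/OX/XO is terminal +0 (X); from .O/../OX/X. depth 7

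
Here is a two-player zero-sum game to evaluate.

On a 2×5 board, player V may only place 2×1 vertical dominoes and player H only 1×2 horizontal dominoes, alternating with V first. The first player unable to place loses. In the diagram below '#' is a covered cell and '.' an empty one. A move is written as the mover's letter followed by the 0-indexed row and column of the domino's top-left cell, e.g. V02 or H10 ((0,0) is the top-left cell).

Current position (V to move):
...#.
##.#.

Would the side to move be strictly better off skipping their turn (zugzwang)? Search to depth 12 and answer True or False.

p1 V@[...#./##.#.]: V02[..##./####.]+1* V04[...##/##.##]-1
p2 H@[..##./####.]: H00[####./####.]-1*
p3 V@[####./####.]: V04[#####/#####]+1*
p4 H@[#####/#####] terminal -1; root [...#./##.#.] d12
pass branch (H moves first from the same position):
  | p1 H@[...#./##.#.]: H00[##.#./##.#.]-1* H01[.###./##.#.]-1
  | p2 V@[##.#./##.#.]: V02[####./####.]+1* V04[##.##/##.##]+1
  | p3 H@[####./####.] terminal -1; root [...#./##.#.] d12
V moving scores +1; V passing scores +1

zugzwang(...#./##.#., V) = False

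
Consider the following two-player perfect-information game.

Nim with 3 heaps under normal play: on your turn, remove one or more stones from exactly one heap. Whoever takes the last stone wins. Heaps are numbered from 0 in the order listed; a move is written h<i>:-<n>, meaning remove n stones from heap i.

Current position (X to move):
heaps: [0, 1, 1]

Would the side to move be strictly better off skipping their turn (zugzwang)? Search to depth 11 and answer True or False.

ply 1, X at (0,1,1) | h1:-1=-1→(0,0,1)*; h2:-1=-1→(0,1,0)
ply 2, O at (0,0,1) | h2:-1=+1→(0,0,0)*
ply 3: (0,0,0) is terminal -1 (X); from (0,1,1) depth 11
suppose X passes — search the same position with O to move:
pass> ply 1, O at (0,1,1) | h1:-1=-1→(0,0,1)*; h2:-1=-1→(0,1,0)
pass> ply 2, X at (0,0,1) | h2:-1=+1→(0,0,0)*
pass> ply 3: (0,0,0) is terminal -1 (O); from (0,1,1) depth 11
for X: play -1, pass +1

zugzwang((0,1,1), X) = True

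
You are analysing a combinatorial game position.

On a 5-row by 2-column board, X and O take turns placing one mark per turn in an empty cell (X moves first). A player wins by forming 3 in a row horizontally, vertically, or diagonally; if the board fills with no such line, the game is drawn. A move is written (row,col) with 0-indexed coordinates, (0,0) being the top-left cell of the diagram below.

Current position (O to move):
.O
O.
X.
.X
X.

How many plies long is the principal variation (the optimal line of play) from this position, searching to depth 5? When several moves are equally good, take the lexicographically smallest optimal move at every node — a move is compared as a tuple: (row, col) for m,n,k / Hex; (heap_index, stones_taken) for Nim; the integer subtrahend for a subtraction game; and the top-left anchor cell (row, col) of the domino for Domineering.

PV length from [.O/O./X./.X/X.]: 4 plies

[.O/O./X./.X/X.] O move#1: (0,0):-1/OO/O./X./.X/X.*, (1,1):-1/.O/OO/X./.X/X., (2,1):-1/.O/O./XO/.X/X., (3,0):-1/.O/O./X./OX/X., (4,1):-1/.O/O./X./.X/XO
[OO/O./X./.X/X.] X move#2: (1,1):+1/OO/OX/X./.X/X.*, (2,1):+1/OO/O./XX/.X/X., (3,0):+1/OO/O./X./XX/X., (4,1):+1/OO/O./X./.X/XX
[OO/OX/X./.X/X.] O move#3: (2,1):-1/OO/OX/XO/.X/X.*, (3,0):-1/OO/OX/X./OX/X., (4,1):-1/OO/OX/X./.X/XO
[OO/OX/XO/.X/X.] X move#4: (3,0):+1/OO/OX/XO/XX/X.*, (4,1):+0/OO/OX/XO/.X/XX
[OO/OX/XO/XX/X.] end (terminal -1, O#5); searched .O/O./X./.X/X. to 5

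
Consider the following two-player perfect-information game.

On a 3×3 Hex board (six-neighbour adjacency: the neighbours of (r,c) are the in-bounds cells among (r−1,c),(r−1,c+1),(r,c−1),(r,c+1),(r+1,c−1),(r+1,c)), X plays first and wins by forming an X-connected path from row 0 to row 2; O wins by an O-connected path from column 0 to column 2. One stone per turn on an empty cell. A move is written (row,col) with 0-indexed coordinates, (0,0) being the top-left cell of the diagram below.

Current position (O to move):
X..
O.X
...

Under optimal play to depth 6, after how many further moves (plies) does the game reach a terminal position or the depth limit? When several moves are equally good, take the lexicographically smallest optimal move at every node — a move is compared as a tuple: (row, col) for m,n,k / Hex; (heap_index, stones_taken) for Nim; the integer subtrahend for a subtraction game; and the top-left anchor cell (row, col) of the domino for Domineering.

ply 1, O at X../O.X/... | (0,1)=-1→XO./O.X/...; (0,2)=+1→X.O/O.X/...*; (1,1)=-1→X../OOX/...; (2,0)=-1→X../O.X/O..; (2,1)=-1→X../O.X/.O.; (2,2)=-1→X../O.X/..O
ply 2, X at X.O/O.X/... | (0,1)=-1→XXO/O.X/...*; (1,1)=-1→X.O/OXX/...; (2,0)=-1→X.O/O.X/X..; (2,1)=-1→X.O/O.X/.X.; (2,2)=-1→X.O/O.X/..X
ply 3, O at XXO/O.X/... | (1,1)=+1→XXO/OOX/...*; (2,0)=-1→XXO/O.X/O..; (2,1)=-1→XXO/O.X/.O.; (2,2)=-1→XXO/O.X/..O
ply 4: XXO/OOX/... is terminal -1 (X); from X../O.X/... depth 6

PV length from [X../O.X/...]: 3 plies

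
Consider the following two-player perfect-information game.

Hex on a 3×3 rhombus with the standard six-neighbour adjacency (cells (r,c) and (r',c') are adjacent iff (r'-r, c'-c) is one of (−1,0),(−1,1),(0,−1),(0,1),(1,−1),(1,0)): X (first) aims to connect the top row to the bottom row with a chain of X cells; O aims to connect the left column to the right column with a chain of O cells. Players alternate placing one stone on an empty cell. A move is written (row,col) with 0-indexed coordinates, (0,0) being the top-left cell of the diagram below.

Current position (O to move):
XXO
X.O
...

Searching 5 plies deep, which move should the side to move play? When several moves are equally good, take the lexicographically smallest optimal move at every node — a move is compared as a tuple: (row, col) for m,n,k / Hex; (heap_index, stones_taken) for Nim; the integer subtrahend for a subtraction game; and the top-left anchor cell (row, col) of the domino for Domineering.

ply 1, O at XXO/X.O/... | (1,1)=-1→XXO/XOO/...; (2,0)=+1→XXO/X.O/O..*; (2,1)=-1→XXO/X.O/.O.; (2,2)=-1→XXO/X.O/..O
ply 2, X at XXO/X.O/O.. | (1,1)=-1→XXO/XXO/O..*; (2,1)=-1→XXO/X.O/OX.; (2,2)=-1→XXO/X.O/O.X
ply 3, O at XXO/XXO/O.. | (2,1)=+1→XXO/XXO/OO.*; (2,2)=-1→XXO/XXO/O.O
ply 4: XXO/XXO/OO. is terminal -1 (X); from XXO/X.O/... depth 5

O's best at [XXO/X.O/...]: (2,0)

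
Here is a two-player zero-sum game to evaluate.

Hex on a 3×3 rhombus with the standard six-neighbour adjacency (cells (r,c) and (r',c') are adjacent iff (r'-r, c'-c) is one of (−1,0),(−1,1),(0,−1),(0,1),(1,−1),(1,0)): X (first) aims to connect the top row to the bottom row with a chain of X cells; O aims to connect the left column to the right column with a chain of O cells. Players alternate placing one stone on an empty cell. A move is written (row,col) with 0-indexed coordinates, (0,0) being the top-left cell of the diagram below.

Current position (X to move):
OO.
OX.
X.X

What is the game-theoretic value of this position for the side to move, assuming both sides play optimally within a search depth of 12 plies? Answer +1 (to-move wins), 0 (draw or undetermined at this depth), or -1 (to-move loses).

value(OO./OX./X.X, X) = +1

p1 X@[OO./OX./X.X]: (0,2)[OOX/OX./X.X]+1* (1,2)[OO./OXX/X.X]-1 (2,1)[OO./OX./XXX]-1
p2 O@[OOX/OX./X.X] terminal -1; root [OO./OX./X.X] d12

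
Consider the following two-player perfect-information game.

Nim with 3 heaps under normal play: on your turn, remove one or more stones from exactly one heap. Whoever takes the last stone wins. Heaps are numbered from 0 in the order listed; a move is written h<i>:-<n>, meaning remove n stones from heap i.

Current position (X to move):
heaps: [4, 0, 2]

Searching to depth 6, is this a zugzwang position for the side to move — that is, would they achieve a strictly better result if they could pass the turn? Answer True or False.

p1 X@[(4,0,2)]: h0:-1[(3,0,2)]-1 h0:-2[(2,0,2)]+1* h0:-3[(1,0,2)]-1 h0:-4[(0,0,2)]-1 h2:-1[(4,0,1)]-1 h2:-2[(4,0,0)]-1
p2 O@[(2,0,2)]: h0:-1[(1,0,2)]-1* h0:-2[(0,0,2)]-1 h2:-1[(2,0,1)]-1 h2:-2[(2,0,0)]-1
p3 X@[(1,0,2)]: h0:-1[(0,0,2)]-1 h2:-1[(1,0,1)]+1* h2:-2[(1,0,0)]-1
p4 O@[(1,0,1)]: h0:-1[(0,0,1)]-1* h2:-1[(1,0,0)]-1
p5 X@[(0,0,1)]: h2:-1[(0,0,0)]+1*
p6 O@[(0,0,0)] terminal -1; root [(4,0,2)] d6
if X skipped the turn, O would face:
~ p1 O@[(4,0,2)]: h0:-1[(3,0,2)]-1 h0:-2[(2,0,2)]+1* h0:-3[(1,0,2)]-1 h0:-4[(0,0,2)]-1 h2:-1[(4,0,1)]-1 h2:-2[(4,0,0)]-1
~ p2 X@[(2,0,2)]: h0:-1[(1,0,2)]-1* h0:-2[(0,0,2)]-1 h2:-1[(2,0,1)]-1 h2:-2[(2,0,0)]-1
~ p3 O@[(1,0,2)]: h0:-1[(0,0,2)]-1 h2:-1[(1,0,1)]+1* h2:-2[(1,0,0)]-1
~ p4 X@[(1,0,1)]: h0:-1[(0,0,1)]-1* h2:-1[(1,0,0)]-1
~ p5 O@[(0,0,1)]: h2:-1[(0,0,0)]+1*
~ p6 X@[(0,0,0)] terminal -1; root [(4,0,2)] d6
compare (X): move=+1 vs pass=-1

zugzwang((4,0,2), X) = False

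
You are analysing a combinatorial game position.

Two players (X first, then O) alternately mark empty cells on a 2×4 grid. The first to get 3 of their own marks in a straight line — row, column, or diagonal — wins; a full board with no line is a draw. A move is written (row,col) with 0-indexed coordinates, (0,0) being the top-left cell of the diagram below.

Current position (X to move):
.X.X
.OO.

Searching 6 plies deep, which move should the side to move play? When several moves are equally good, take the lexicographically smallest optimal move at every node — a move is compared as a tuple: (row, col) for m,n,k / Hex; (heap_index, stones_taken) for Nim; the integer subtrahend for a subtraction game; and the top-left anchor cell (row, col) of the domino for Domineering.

X's best at [.X.X/.OO.]: (0,2)

p1 X@[.X.X/.OO.]: (0,0)[XX.X/.OO.]-1 (0,2)[.XXX/.OO.]+1* (1,0)[.X.X/XOO.]-1 (1,3)[.X.X/.OOX]-1
p2 O@[.XXX/.OO.] terminal -1; root [.X.X/.OO.] d6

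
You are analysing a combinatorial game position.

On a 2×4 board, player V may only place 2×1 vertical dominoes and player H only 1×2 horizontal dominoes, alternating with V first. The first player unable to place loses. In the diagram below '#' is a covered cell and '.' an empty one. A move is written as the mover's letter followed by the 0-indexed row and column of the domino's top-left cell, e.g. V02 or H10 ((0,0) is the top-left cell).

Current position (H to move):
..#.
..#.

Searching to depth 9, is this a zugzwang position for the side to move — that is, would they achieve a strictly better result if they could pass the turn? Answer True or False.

ply 1, H at ..#./..#. | H00=+1→###./..#.*; H10=+1→..#./###.
ply 2, V at ###./..#. | V03=-1→####/..##*
ply 3, H at ####/..## | H10=+1→####/####*
ply 4: ####/#### is terminal -1 (V); from ..#./..#. depth 9
pass branch (V moves first from the same position):
  | ply 1, V at ..#./..#. | V00=+1→#.#./#.#.*; V01=+1→.##./.##.; V03=-1→..##/..##
  | ply 2: #.#./#.#. is terminal -1 (H); from ..#./..#. depth 9
H moving scores +1; H passing scores -1

zugzwang(..#./..#., H) = False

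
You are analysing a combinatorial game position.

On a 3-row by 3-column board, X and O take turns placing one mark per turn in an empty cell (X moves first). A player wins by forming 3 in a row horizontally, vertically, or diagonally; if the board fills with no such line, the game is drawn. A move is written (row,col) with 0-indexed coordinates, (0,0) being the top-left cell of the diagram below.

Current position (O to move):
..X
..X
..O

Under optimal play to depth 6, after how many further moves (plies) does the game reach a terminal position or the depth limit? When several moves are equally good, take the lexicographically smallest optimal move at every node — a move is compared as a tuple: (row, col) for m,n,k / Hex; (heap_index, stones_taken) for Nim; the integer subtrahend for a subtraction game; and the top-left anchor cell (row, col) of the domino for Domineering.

ply 1, O at ..X/..X/..O | (0,0)=-1→O.X/..X/..O; (0,1)=-1→.OX/..X/..O; (1,0)=+0→..X/O.X/..O; (1,1)=+0→..X/.OX/..O; (2,0)=+1→..X/..X/O.O*; (2,1)=+1→..X/..X/.OO
ply 2, X at ..X/..X/O.O | (0,0)=-1→X.X/..X/O.O*; (0,1)=-1→.XX/..X/O.O; (1,0)=-1→..X/X.X/O.O; (1,1)=-1→..X/.XX/O.O; (2,1)=-1→..X/..X/OXO
ply 3, O at X.X/..X/O.O | (0,1)=+0→XOX/..X/O.O; (1,0)=-1→X.X/O.X/O.O; (1,1)=-1→X.X/.OX/O.O; (2,1)=+1→X.X/..X/OOO*
ply 4: X.X/..X/OOO is terminal -1 (X); from ..X/..X/..O depth 6

PV length from [..X/..X/..O]: 3 plies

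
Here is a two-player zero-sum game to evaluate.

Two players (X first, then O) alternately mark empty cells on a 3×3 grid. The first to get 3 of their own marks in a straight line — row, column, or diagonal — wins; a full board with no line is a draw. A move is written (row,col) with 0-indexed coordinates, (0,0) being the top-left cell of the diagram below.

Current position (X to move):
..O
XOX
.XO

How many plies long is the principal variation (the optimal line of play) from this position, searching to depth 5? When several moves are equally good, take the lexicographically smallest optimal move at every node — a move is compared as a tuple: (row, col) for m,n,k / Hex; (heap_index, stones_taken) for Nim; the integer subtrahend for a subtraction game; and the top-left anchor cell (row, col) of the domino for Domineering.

PV length from [..O/XOX/.XO]: 2 plies

p1 X@[..O/XOX/.XO]: (0,0)[X.O/XOX/.XO]-1* (0,1)[.XO/XOX/.XO]-1 (2,0)[..O/XOX/XXO]-1
p2 O@[X.O/XOX/.XO]: (0,1)[XOO/XOX/.XO]-1 (2,0)[X.O/XOX/OXO]+1*
p3 X@[X.O/XOX/OXO] terminal -1; root [..O/XOX/.XO] d5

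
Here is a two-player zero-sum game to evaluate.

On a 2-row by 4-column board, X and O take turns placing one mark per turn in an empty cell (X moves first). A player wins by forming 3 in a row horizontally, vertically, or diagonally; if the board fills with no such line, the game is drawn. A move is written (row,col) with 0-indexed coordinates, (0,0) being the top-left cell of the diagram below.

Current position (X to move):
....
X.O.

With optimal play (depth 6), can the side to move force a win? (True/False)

p1 X@[..../X.O.]: (0,0)[X.../X.O.]+0* (0,1)[.X../X.O.]+0 (0,2)[..X./X.O.]+0 (0,3)[...X/X.O.]+0 (1,1)[..../XXO.]+0 (1,3)[..../X.OX]+0
p2 O@[X.../X.O.]: (0,1)[XO../X.O.]+0* (0,2)[X.O./X.O.]+0 (0,3)[X..O/X.O.]+0 (1,1)[X.../XOO.]+0 (1,3)[X.../X.OO]+0
p3 X@[XO../X.O.]: (0,2)[XOX./X.O.]+0* (0,3)[XO.X/X.O.]+0 (1,1)[XO../XXO.]+0 (1,3)[XO../X.OX]+0
p4 O@[XOX./X.O.]: (0,3)[XOXO/X.O.]+0* (1,1)[XOX./XOO.]+0 (1,3)[XOX./X.OO]+0
p5 X@[XOXO/X.O.]: (1,1)[XOXO/XXO.]+0* (1,3)[XOXO/X.OX]+0
p6 O@[XOXO/XXO.]: (1,3)[XOXO/XXOO]+0*
p7 X@[XOXO/XXOO] terminal +0; root [..../X.O.] d6

X winning at [..../X.O.]: False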